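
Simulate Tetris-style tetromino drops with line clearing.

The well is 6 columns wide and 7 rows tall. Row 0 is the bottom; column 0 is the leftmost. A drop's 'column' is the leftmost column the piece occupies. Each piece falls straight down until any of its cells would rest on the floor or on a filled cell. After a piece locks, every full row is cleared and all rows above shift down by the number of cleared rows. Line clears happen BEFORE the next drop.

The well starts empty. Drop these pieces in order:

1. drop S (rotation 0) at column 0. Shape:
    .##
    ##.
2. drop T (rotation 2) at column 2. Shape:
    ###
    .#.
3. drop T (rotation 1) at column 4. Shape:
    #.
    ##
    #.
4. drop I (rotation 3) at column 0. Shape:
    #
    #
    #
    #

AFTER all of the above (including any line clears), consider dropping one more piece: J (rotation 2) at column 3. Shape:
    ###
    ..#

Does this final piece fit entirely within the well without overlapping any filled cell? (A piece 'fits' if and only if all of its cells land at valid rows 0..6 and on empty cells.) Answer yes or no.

Answer: yes

Derivation:
Drop 1: S rot0 at col 0 lands with bottom-row=0; cleared 0 line(s) (total 0); column heights now [1 2 2 0 0 0], max=2
Drop 2: T rot2 at col 2 lands with bottom-row=1; cleared 0 line(s) (total 0); column heights now [1 2 3 3 3 0], max=3
Drop 3: T rot1 at col 4 lands with bottom-row=3; cleared 0 line(s) (total 0); column heights now [1 2 3 3 6 5], max=6
Drop 4: I rot3 at col 0 lands with bottom-row=1; cleared 0 line(s) (total 0); column heights now [5 2 3 3 6 5], max=6
Test piece J rot2 at col 3 (width 3): heights before test = [5 2 3 3 6 5]; fits = True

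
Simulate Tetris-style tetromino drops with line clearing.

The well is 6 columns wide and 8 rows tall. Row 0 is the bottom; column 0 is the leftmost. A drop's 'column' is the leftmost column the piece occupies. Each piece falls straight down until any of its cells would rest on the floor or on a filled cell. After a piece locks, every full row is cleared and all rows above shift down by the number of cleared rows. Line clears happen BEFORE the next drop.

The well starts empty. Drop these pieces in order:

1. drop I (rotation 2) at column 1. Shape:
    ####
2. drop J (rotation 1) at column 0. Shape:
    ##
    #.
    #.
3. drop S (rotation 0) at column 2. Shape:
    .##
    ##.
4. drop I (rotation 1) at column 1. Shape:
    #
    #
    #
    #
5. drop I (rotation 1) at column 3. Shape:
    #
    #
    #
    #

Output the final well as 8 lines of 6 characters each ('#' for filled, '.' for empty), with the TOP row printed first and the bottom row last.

Answer: ......
.#.#..
.#.#..
.#.#..
.#.#..
##.##.
#.##..
#####.

Derivation:
Drop 1: I rot2 at col 1 lands with bottom-row=0; cleared 0 line(s) (total 0); column heights now [0 1 1 1 1 0], max=1
Drop 2: J rot1 at col 0 lands with bottom-row=0; cleared 0 line(s) (total 0); column heights now [3 3 1 1 1 0], max=3
Drop 3: S rot0 at col 2 lands with bottom-row=1; cleared 0 line(s) (total 0); column heights now [3 3 2 3 3 0], max=3
Drop 4: I rot1 at col 1 lands with bottom-row=3; cleared 0 line(s) (total 0); column heights now [3 7 2 3 3 0], max=7
Drop 5: I rot1 at col 3 lands with bottom-row=3; cleared 0 line(s) (total 0); column heights now [3 7 2 7 3 0], max=7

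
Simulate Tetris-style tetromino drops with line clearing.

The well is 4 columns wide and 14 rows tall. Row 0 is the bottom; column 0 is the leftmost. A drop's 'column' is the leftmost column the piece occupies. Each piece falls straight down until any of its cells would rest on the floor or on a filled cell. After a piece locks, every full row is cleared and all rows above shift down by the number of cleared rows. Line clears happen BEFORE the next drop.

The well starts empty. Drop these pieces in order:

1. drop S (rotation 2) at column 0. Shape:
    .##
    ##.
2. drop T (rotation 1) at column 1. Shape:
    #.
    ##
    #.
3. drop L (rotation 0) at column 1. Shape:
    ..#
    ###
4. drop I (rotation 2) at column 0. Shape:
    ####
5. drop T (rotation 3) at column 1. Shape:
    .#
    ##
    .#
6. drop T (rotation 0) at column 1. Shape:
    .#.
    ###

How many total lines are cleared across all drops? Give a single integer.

Drop 1: S rot2 at col 0 lands with bottom-row=0; cleared 0 line(s) (total 0); column heights now [1 2 2 0], max=2
Drop 2: T rot1 at col 1 lands with bottom-row=2; cleared 0 line(s) (total 0); column heights now [1 5 4 0], max=5
Drop 3: L rot0 at col 1 lands with bottom-row=5; cleared 0 line(s) (total 0); column heights now [1 6 6 7], max=7
Drop 4: I rot2 at col 0 lands with bottom-row=7; cleared 1 line(s) (total 1); column heights now [1 6 6 7], max=7
Drop 5: T rot3 at col 1 lands with bottom-row=6; cleared 0 line(s) (total 1); column heights now [1 8 9 7], max=9
Drop 6: T rot0 at col 1 lands with bottom-row=9; cleared 0 line(s) (total 1); column heights now [1 10 11 10], max=11

Answer: 1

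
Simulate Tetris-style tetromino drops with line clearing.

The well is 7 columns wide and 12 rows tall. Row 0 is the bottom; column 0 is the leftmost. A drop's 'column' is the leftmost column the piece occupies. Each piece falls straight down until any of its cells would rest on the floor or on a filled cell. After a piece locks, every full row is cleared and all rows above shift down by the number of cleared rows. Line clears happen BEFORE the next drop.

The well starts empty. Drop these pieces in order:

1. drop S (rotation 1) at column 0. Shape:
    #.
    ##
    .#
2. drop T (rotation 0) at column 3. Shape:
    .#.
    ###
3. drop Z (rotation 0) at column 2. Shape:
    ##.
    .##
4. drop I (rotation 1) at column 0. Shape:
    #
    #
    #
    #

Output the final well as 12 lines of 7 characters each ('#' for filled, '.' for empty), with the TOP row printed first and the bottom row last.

Drop 1: S rot1 at col 0 lands with bottom-row=0; cleared 0 line(s) (total 0); column heights now [3 2 0 0 0 0 0], max=3
Drop 2: T rot0 at col 3 lands with bottom-row=0; cleared 0 line(s) (total 0); column heights now [3 2 0 1 2 1 0], max=3
Drop 3: Z rot0 at col 2 lands with bottom-row=2; cleared 0 line(s) (total 0); column heights now [3 2 4 4 3 1 0], max=4
Drop 4: I rot1 at col 0 lands with bottom-row=3; cleared 0 line(s) (total 0); column heights now [7 2 4 4 3 1 0], max=7

Answer: .......
.......
.......
.......
.......
#......
#......
#......
#.##...
#..##..
##..#..
.#.###.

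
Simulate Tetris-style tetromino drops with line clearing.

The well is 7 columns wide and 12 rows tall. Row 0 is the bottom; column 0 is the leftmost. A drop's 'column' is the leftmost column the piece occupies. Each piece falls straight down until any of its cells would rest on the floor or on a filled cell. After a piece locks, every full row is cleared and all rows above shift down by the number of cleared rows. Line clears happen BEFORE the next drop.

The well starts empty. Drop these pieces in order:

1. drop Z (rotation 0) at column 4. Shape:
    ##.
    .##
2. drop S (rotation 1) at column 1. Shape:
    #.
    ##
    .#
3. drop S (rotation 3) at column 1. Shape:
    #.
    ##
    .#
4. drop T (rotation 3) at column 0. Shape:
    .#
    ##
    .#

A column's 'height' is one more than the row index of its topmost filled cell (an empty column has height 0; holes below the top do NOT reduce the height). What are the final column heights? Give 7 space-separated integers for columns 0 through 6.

Answer: 7 8 4 0 2 2 1

Derivation:
Drop 1: Z rot0 at col 4 lands with bottom-row=0; cleared 0 line(s) (total 0); column heights now [0 0 0 0 2 2 1], max=2
Drop 2: S rot1 at col 1 lands with bottom-row=0; cleared 0 line(s) (total 0); column heights now [0 3 2 0 2 2 1], max=3
Drop 3: S rot3 at col 1 lands with bottom-row=2; cleared 0 line(s) (total 0); column heights now [0 5 4 0 2 2 1], max=5
Drop 4: T rot3 at col 0 lands with bottom-row=5; cleared 0 line(s) (total 0); column heights now [7 8 4 0 2 2 1], max=8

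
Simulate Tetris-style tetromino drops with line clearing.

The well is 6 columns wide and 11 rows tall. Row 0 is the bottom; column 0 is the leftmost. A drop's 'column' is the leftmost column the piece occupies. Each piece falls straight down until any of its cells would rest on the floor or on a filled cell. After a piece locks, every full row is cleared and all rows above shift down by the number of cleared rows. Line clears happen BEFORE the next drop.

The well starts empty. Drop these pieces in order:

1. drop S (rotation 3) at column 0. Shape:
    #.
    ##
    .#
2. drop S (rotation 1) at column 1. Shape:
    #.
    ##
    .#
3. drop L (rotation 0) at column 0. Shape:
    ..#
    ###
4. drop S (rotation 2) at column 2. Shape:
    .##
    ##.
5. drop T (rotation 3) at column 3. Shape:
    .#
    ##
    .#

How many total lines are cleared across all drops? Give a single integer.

Drop 1: S rot3 at col 0 lands with bottom-row=0; cleared 0 line(s) (total 0); column heights now [3 2 0 0 0 0], max=3
Drop 2: S rot1 at col 1 lands with bottom-row=1; cleared 0 line(s) (total 0); column heights now [3 4 3 0 0 0], max=4
Drop 3: L rot0 at col 0 lands with bottom-row=4; cleared 0 line(s) (total 0); column heights now [5 5 6 0 0 0], max=6
Drop 4: S rot2 at col 2 lands with bottom-row=6; cleared 0 line(s) (total 0); column heights now [5 5 7 8 8 0], max=8
Drop 5: T rot3 at col 3 lands with bottom-row=8; cleared 0 line(s) (total 0); column heights now [5 5 7 10 11 0], max=11

Answer: 0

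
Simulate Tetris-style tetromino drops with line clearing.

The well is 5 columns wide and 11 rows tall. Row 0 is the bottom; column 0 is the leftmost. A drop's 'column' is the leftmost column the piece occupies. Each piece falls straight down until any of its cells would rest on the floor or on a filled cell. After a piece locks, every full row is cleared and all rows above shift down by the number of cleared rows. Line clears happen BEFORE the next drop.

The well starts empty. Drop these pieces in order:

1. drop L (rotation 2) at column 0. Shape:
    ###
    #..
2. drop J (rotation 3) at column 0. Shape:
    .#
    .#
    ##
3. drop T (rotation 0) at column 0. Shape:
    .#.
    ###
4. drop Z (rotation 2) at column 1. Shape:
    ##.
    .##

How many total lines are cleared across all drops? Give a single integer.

Answer: 0

Derivation:
Drop 1: L rot2 at col 0 lands with bottom-row=0; cleared 0 line(s) (total 0); column heights now [2 2 2 0 0], max=2
Drop 2: J rot3 at col 0 lands with bottom-row=2; cleared 0 line(s) (total 0); column heights now [3 5 2 0 0], max=5
Drop 3: T rot0 at col 0 lands with bottom-row=5; cleared 0 line(s) (total 0); column heights now [6 7 6 0 0], max=7
Drop 4: Z rot2 at col 1 lands with bottom-row=6; cleared 0 line(s) (total 0); column heights now [6 8 8 7 0], max=8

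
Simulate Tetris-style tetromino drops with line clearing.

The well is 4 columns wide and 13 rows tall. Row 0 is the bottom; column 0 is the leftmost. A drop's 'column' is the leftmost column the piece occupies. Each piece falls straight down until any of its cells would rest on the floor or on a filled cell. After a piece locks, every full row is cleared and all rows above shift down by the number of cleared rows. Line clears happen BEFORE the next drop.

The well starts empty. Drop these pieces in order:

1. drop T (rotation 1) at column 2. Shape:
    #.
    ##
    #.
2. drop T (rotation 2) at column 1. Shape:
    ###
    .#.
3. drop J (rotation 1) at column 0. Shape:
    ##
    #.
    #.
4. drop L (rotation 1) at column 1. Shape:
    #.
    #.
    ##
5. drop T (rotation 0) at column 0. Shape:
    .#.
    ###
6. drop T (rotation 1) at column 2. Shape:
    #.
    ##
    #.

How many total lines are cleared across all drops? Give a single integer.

Drop 1: T rot1 at col 2 lands with bottom-row=0; cleared 0 line(s) (total 0); column heights now [0 0 3 2], max=3
Drop 2: T rot2 at col 1 lands with bottom-row=3; cleared 0 line(s) (total 0); column heights now [0 5 5 5], max=5
Drop 3: J rot1 at col 0 lands with bottom-row=3; cleared 1 line(s) (total 1); column heights now [5 5 4 2], max=5
Drop 4: L rot1 at col 1 lands with bottom-row=5; cleared 0 line(s) (total 1); column heights now [5 8 6 2], max=8
Drop 5: T rot0 at col 0 lands with bottom-row=8; cleared 0 line(s) (total 1); column heights now [9 10 9 2], max=10
Drop 6: T rot1 at col 2 lands with bottom-row=9; cleared 0 line(s) (total 1); column heights now [9 10 12 11], max=12

Answer: 1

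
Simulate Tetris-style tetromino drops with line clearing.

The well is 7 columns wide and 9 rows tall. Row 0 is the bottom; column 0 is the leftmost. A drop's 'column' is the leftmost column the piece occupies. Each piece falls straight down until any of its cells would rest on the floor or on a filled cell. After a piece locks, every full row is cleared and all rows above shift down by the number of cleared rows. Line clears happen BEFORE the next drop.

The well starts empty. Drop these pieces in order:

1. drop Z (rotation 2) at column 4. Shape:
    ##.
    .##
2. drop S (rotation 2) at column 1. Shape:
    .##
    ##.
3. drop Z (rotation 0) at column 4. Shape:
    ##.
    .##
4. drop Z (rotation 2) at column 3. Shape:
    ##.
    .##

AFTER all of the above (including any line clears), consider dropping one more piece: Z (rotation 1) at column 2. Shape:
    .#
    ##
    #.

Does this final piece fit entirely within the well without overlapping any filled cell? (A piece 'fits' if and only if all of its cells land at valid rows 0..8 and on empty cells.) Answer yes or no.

Drop 1: Z rot2 at col 4 lands with bottom-row=0; cleared 0 line(s) (total 0); column heights now [0 0 0 0 2 2 1], max=2
Drop 2: S rot2 at col 1 lands with bottom-row=0; cleared 0 line(s) (total 0); column heights now [0 1 2 2 2 2 1], max=2
Drop 3: Z rot0 at col 4 lands with bottom-row=2; cleared 0 line(s) (total 0); column heights now [0 1 2 2 4 4 3], max=4
Drop 4: Z rot2 at col 3 lands with bottom-row=4; cleared 0 line(s) (total 0); column heights now [0 1 2 6 6 5 3], max=6
Test piece Z rot1 at col 2 (width 2): heights before test = [0 1 2 6 6 5 3]; fits = True

Answer: yes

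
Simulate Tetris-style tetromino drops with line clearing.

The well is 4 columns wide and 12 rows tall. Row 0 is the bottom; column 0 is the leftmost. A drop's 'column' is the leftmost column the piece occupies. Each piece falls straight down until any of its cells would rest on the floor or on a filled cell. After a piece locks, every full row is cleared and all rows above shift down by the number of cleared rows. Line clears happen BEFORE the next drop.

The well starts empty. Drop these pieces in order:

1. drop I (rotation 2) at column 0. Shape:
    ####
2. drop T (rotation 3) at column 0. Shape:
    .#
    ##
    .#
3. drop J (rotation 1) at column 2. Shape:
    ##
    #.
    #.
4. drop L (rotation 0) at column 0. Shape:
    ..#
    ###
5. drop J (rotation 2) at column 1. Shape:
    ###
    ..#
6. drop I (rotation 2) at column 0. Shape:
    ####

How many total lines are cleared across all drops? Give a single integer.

Drop 1: I rot2 at col 0 lands with bottom-row=0; cleared 1 line(s) (total 1); column heights now [0 0 0 0], max=0
Drop 2: T rot3 at col 0 lands with bottom-row=0; cleared 0 line(s) (total 1); column heights now [2 3 0 0], max=3
Drop 3: J rot1 at col 2 lands with bottom-row=0; cleared 0 line(s) (total 1); column heights now [2 3 3 3], max=3
Drop 4: L rot0 at col 0 lands with bottom-row=3; cleared 0 line(s) (total 1); column heights now [4 4 5 3], max=5
Drop 5: J rot2 at col 1 lands with bottom-row=4; cleared 0 line(s) (total 1); column heights now [4 6 6 6], max=6
Drop 6: I rot2 at col 0 lands with bottom-row=6; cleared 1 line(s) (total 2); column heights now [4 6 6 6], max=6

Answer: 2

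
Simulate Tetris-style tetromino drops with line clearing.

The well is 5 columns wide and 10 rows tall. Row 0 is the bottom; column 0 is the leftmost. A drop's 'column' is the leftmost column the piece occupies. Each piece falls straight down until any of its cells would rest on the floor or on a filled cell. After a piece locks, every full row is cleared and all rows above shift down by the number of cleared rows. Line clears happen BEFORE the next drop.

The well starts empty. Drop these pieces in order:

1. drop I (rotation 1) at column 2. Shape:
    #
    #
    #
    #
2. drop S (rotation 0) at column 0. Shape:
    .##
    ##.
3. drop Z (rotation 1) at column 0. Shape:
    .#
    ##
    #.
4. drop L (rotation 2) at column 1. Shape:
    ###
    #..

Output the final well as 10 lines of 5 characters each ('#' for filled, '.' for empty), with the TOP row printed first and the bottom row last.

Drop 1: I rot1 at col 2 lands with bottom-row=0; cleared 0 line(s) (total 0); column heights now [0 0 4 0 0], max=4
Drop 2: S rot0 at col 0 lands with bottom-row=3; cleared 0 line(s) (total 0); column heights now [4 5 5 0 0], max=5
Drop 3: Z rot1 at col 0 lands with bottom-row=4; cleared 0 line(s) (total 0); column heights now [6 7 5 0 0], max=7
Drop 4: L rot2 at col 1 lands with bottom-row=7; cleared 0 line(s) (total 0); column heights now [6 9 9 9 0], max=9

Answer: .....
.###.
.#...
.#...
##...
###..
###..
..#..
..#..
..#..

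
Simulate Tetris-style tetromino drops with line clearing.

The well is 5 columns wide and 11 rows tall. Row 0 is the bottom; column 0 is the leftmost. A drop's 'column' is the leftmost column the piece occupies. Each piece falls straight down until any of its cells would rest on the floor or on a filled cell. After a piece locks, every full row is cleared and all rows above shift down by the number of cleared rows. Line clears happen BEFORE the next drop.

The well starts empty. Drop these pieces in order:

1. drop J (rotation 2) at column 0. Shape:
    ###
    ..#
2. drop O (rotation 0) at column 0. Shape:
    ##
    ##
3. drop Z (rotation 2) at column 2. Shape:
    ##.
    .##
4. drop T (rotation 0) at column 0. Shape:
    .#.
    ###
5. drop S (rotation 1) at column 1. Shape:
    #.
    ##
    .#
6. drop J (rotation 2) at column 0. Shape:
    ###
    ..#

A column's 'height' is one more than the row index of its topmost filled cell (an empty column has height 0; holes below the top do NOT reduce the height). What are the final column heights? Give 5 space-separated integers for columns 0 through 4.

Answer: 8 8 8 2 0

Derivation:
Drop 1: J rot2 at col 0 lands with bottom-row=0; cleared 0 line(s) (total 0); column heights now [2 2 2 0 0], max=2
Drop 2: O rot0 at col 0 lands with bottom-row=2; cleared 0 line(s) (total 0); column heights now [4 4 2 0 0], max=4
Drop 3: Z rot2 at col 2 lands with bottom-row=1; cleared 1 line(s) (total 1); column heights now [3 3 2 2 0], max=3
Drop 4: T rot0 at col 0 lands with bottom-row=3; cleared 0 line(s) (total 1); column heights now [4 5 4 2 0], max=5
Drop 5: S rot1 at col 1 lands with bottom-row=4; cleared 0 line(s) (total 1); column heights now [4 7 6 2 0], max=7
Drop 6: J rot2 at col 0 lands with bottom-row=6; cleared 0 line(s) (total 1); column heights now [8 8 8 2 0], max=8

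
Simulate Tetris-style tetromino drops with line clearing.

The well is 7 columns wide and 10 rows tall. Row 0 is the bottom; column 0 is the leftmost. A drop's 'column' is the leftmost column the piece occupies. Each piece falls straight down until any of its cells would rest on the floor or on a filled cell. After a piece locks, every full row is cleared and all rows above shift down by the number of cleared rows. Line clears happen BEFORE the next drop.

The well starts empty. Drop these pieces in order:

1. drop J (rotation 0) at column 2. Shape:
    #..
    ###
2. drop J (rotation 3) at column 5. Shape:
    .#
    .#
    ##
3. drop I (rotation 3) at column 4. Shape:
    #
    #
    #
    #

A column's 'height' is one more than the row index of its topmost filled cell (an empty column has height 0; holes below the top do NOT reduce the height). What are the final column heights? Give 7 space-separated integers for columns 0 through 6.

Drop 1: J rot0 at col 2 lands with bottom-row=0; cleared 0 line(s) (total 0); column heights now [0 0 2 1 1 0 0], max=2
Drop 2: J rot3 at col 5 lands with bottom-row=0; cleared 0 line(s) (total 0); column heights now [0 0 2 1 1 1 3], max=3
Drop 3: I rot3 at col 4 lands with bottom-row=1; cleared 0 line(s) (total 0); column heights now [0 0 2 1 5 1 3], max=5

Answer: 0 0 2 1 5 1 3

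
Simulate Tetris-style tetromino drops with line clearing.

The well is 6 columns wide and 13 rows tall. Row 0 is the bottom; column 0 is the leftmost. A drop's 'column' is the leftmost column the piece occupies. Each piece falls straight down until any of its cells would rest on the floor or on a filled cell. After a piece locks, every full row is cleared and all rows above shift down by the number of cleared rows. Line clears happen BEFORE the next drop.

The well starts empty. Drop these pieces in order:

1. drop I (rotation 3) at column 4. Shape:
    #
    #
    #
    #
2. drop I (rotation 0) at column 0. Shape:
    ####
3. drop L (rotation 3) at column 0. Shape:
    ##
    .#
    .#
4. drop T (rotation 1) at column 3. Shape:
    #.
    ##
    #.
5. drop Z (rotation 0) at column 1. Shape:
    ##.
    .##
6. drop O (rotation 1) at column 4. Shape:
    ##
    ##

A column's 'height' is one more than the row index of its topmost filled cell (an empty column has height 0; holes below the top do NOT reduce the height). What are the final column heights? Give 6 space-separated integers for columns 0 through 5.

Answer: 4 8 8 7 7 7

Derivation:
Drop 1: I rot3 at col 4 lands with bottom-row=0; cleared 0 line(s) (total 0); column heights now [0 0 0 0 4 0], max=4
Drop 2: I rot0 at col 0 lands with bottom-row=0; cleared 0 line(s) (total 0); column heights now [1 1 1 1 4 0], max=4
Drop 3: L rot3 at col 0 lands with bottom-row=1; cleared 0 line(s) (total 0); column heights now [4 4 1 1 4 0], max=4
Drop 4: T rot1 at col 3 lands with bottom-row=3; cleared 0 line(s) (total 0); column heights now [4 4 1 6 5 0], max=6
Drop 5: Z rot0 at col 1 lands with bottom-row=6; cleared 0 line(s) (total 0); column heights now [4 8 8 7 5 0], max=8
Drop 6: O rot1 at col 4 lands with bottom-row=5; cleared 0 line(s) (total 0); column heights now [4 8 8 7 7 7], max=8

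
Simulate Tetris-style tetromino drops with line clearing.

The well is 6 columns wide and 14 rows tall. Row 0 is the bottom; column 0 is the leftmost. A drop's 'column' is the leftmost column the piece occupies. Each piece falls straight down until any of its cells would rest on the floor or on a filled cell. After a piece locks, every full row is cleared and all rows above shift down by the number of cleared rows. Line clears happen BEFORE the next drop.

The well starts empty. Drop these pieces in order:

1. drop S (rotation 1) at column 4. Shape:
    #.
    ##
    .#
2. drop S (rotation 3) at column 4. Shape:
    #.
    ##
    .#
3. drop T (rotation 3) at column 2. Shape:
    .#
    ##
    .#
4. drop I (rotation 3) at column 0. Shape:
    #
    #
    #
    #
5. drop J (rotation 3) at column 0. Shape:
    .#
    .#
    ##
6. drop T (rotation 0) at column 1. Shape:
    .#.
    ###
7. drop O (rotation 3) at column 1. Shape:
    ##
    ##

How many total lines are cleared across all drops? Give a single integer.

Drop 1: S rot1 at col 4 lands with bottom-row=0; cleared 0 line(s) (total 0); column heights now [0 0 0 0 3 2], max=3
Drop 2: S rot3 at col 4 lands with bottom-row=2; cleared 0 line(s) (total 0); column heights now [0 0 0 0 5 4], max=5
Drop 3: T rot3 at col 2 lands with bottom-row=0; cleared 0 line(s) (total 0); column heights now [0 0 2 3 5 4], max=5
Drop 4: I rot3 at col 0 lands with bottom-row=0; cleared 0 line(s) (total 0); column heights now [4 0 2 3 5 4], max=5
Drop 5: J rot3 at col 0 lands with bottom-row=4; cleared 0 line(s) (total 0); column heights now [5 7 2 3 5 4], max=7
Drop 6: T rot0 at col 1 lands with bottom-row=7; cleared 0 line(s) (total 0); column heights now [5 8 9 8 5 4], max=9
Drop 7: O rot3 at col 1 lands with bottom-row=9; cleared 0 line(s) (total 0); column heights now [5 11 11 8 5 4], max=11

Answer: 0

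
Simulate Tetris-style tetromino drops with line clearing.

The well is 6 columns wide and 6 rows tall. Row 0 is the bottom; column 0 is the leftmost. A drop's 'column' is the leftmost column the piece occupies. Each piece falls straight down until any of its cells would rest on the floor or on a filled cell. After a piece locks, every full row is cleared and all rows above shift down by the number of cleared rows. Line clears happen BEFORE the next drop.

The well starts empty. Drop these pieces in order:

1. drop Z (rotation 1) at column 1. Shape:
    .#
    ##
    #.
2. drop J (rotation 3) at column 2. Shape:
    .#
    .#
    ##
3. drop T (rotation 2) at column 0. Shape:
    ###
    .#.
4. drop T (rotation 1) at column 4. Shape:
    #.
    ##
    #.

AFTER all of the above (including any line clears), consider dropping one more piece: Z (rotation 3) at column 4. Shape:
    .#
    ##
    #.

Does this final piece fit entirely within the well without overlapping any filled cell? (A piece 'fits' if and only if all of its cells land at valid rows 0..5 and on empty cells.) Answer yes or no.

Drop 1: Z rot1 at col 1 lands with bottom-row=0; cleared 0 line(s) (total 0); column heights now [0 2 3 0 0 0], max=3
Drop 2: J rot3 at col 2 lands with bottom-row=3; cleared 0 line(s) (total 0); column heights now [0 2 4 6 0 0], max=6
Drop 3: T rot2 at col 0 lands with bottom-row=3; cleared 0 line(s) (total 0); column heights now [5 5 5 6 0 0], max=6
Drop 4: T rot1 at col 4 lands with bottom-row=0; cleared 0 line(s) (total 0); column heights now [5 5 5 6 3 2], max=6
Test piece Z rot3 at col 4 (width 2): heights before test = [5 5 5 6 3 2]; fits = True

Answer: yes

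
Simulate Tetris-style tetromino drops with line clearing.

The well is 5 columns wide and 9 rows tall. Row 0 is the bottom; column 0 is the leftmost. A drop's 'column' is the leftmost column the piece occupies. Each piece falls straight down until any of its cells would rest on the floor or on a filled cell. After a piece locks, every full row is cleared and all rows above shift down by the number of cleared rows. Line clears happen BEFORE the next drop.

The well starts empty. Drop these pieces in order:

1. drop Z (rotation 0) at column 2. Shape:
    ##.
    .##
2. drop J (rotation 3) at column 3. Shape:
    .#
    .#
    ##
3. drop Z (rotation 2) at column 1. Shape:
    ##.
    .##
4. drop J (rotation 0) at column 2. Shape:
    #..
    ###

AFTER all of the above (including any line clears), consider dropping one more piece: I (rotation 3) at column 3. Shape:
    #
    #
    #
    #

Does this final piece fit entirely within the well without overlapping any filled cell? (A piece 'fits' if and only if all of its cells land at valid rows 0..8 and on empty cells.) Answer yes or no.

Answer: no

Derivation:
Drop 1: Z rot0 at col 2 lands with bottom-row=0; cleared 0 line(s) (total 0); column heights now [0 0 2 2 1], max=2
Drop 2: J rot3 at col 3 lands with bottom-row=2; cleared 0 line(s) (total 0); column heights now [0 0 2 3 5], max=5
Drop 3: Z rot2 at col 1 lands with bottom-row=3; cleared 0 line(s) (total 0); column heights now [0 5 5 4 5], max=5
Drop 4: J rot0 at col 2 lands with bottom-row=5; cleared 0 line(s) (total 0); column heights now [0 5 7 6 6], max=7
Test piece I rot3 at col 3 (width 1): heights before test = [0 5 7 6 6]; fits = False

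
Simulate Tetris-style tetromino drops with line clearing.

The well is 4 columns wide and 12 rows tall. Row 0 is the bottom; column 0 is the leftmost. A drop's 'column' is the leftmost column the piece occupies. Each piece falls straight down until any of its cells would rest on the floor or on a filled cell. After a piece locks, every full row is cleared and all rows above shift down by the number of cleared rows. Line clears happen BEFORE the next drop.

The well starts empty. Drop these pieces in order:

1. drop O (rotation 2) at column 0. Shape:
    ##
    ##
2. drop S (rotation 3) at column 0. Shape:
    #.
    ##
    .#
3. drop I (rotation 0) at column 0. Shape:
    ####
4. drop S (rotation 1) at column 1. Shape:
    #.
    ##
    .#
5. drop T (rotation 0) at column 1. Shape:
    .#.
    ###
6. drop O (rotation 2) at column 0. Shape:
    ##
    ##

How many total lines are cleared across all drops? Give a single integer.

Drop 1: O rot2 at col 0 lands with bottom-row=0; cleared 0 line(s) (total 0); column heights now [2 2 0 0], max=2
Drop 2: S rot3 at col 0 lands with bottom-row=2; cleared 0 line(s) (total 0); column heights now [5 4 0 0], max=5
Drop 3: I rot0 at col 0 lands with bottom-row=5; cleared 1 line(s) (total 1); column heights now [5 4 0 0], max=5
Drop 4: S rot1 at col 1 lands with bottom-row=3; cleared 0 line(s) (total 1); column heights now [5 6 5 0], max=6
Drop 5: T rot0 at col 1 lands with bottom-row=6; cleared 0 line(s) (total 1); column heights now [5 7 8 7], max=8
Drop 6: O rot2 at col 0 lands with bottom-row=7; cleared 0 line(s) (total 1); column heights now [9 9 8 7], max=9

Answer: 1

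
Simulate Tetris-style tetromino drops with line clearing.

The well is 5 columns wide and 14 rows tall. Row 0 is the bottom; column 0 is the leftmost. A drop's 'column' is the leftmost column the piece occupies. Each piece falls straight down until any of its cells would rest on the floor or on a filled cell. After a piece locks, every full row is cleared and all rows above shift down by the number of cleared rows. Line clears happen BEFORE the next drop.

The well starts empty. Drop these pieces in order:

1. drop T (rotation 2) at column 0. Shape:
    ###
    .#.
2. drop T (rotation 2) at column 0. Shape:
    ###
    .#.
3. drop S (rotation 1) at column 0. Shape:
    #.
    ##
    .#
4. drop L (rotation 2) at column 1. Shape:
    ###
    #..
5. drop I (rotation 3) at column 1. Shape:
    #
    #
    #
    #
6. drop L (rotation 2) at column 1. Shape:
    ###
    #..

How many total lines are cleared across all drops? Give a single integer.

Drop 1: T rot2 at col 0 lands with bottom-row=0; cleared 0 line(s) (total 0); column heights now [2 2 2 0 0], max=2
Drop 2: T rot2 at col 0 lands with bottom-row=2; cleared 0 line(s) (total 0); column heights now [4 4 4 0 0], max=4
Drop 3: S rot1 at col 0 lands with bottom-row=4; cleared 0 line(s) (total 0); column heights now [7 6 4 0 0], max=7
Drop 4: L rot2 at col 1 lands with bottom-row=6; cleared 0 line(s) (total 0); column heights now [7 8 8 8 0], max=8
Drop 5: I rot3 at col 1 lands with bottom-row=8; cleared 0 line(s) (total 0); column heights now [7 12 8 8 0], max=12
Drop 6: L rot2 at col 1 lands with bottom-row=12; cleared 0 line(s) (total 0); column heights now [7 14 14 14 0], max=14

Answer: 0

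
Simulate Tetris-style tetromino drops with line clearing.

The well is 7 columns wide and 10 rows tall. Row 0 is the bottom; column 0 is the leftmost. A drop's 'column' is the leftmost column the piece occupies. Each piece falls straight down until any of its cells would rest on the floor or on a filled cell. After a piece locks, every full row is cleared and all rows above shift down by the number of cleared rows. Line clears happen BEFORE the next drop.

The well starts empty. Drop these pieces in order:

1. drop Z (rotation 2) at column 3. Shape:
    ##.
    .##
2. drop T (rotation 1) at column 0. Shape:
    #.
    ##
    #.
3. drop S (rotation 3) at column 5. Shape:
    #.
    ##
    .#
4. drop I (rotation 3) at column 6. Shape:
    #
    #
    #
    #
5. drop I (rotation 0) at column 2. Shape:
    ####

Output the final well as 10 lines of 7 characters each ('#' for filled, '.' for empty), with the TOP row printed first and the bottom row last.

Answer: .......
.......
.......
.......
......#
......#
..#####
#....##
##.####
#...###

Derivation:
Drop 1: Z rot2 at col 3 lands with bottom-row=0; cleared 0 line(s) (total 0); column heights now [0 0 0 2 2 1 0], max=2
Drop 2: T rot1 at col 0 lands with bottom-row=0; cleared 0 line(s) (total 0); column heights now [3 2 0 2 2 1 0], max=3
Drop 3: S rot3 at col 5 lands with bottom-row=0; cleared 0 line(s) (total 0); column heights now [3 2 0 2 2 3 2], max=3
Drop 4: I rot3 at col 6 lands with bottom-row=2; cleared 0 line(s) (total 0); column heights now [3 2 0 2 2 3 6], max=6
Drop 5: I rot0 at col 2 lands with bottom-row=3; cleared 0 line(s) (total 0); column heights now [3 2 4 4 4 4 6], max=6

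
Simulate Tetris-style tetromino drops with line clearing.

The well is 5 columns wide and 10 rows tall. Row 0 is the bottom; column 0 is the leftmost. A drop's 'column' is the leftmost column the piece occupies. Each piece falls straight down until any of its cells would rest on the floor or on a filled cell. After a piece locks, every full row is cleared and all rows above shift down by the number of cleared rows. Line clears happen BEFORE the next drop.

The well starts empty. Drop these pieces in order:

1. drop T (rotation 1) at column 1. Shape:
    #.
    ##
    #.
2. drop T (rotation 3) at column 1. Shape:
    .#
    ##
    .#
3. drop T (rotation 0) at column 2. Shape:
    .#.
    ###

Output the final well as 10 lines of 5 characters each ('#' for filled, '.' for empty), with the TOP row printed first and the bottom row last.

Answer: .....
.....
.....
...#.
..###
..#..
.##..
.##..
.##..
.#...

Derivation:
Drop 1: T rot1 at col 1 lands with bottom-row=0; cleared 0 line(s) (total 0); column heights now [0 3 2 0 0], max=3
Drop 2: T rot3 at col 1 lands with bottom-row=2; cleared 0 line(s) (total 0); column heights now [0 4 5 0 0], max=5
Drop 3: T rot0 at col 2 lands with bottom-row=5; cleared 0 line(s) (total 0); column heights now [0 4 6 7 6], max=7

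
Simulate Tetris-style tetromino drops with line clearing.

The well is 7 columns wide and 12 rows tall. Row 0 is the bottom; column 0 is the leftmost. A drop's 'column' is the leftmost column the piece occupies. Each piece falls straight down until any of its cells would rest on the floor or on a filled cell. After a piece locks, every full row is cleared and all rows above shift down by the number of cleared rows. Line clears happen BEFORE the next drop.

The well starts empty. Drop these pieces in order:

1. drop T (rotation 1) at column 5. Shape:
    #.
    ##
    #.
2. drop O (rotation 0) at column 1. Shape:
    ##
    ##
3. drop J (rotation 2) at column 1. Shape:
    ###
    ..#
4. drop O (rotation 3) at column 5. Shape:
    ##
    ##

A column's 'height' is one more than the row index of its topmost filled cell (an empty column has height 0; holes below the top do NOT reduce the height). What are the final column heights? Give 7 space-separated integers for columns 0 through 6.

Drop 1: T rot1 at col 5 lands with bottom-row=0; cleared 0 line(s) (total 0); column heights now [0 0 0 0 0 3 2], max=3
Drop 2: O rot0 at col 1 lands with bottom-row=0; cleared 0 line(s) (total 0); column heights now [0 2 2 0 0 3 2], max=3
Drop 3: J rot2 at col 1 lands with bottom-row=1; cleared 0 line(s) (total 0); column heights now [0 3 3 3 0 3 2], max=3
Drop 4: O rot3 at col 5 lands with bottom-row=3; cleared 0 line(s) (total 0); column heights now [0 3 3 3 0 5 5], max=5

Answer: 0 3 3 3 0 5 5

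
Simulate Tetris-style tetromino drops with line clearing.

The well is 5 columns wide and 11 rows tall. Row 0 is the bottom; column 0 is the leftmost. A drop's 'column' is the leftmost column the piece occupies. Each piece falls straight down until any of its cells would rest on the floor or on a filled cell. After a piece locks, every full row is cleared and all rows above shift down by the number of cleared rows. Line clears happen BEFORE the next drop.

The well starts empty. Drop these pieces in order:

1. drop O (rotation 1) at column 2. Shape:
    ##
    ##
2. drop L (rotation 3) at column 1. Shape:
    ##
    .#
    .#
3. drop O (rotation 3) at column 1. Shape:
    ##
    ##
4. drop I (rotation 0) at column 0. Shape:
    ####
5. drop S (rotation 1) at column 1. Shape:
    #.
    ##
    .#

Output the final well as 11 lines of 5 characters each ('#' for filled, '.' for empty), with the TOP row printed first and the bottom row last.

Drop 1: O rot1 at col 2 lands with bottom-row=0; cleared 0 line(s) (total 0); column heights now [0 0 2 2 0], max=2
Drop 2: L rot3 at col 1 lands with bottom-row=2; cleared 0 line(s) (total 0); column heights now [0 5 5 2 0], max=5
Drop 3: O rot3 at col 1 lands with bottom-row=5; cleared 0 line(s) (total 0); column heights now [0 7 7 2 0], max=7
Drop 4: I rot0 at col 0 lands with bottom-row=7; cleared 0 line(s) (total 0); column heights now [8 8 8 8 0], max=8
Drop 5: S rot1 at col 1 lands with bottom-row=8; cleared 0 line(s) (total 0); column heights now [8 11 10 8 0], max=11

Answer: .#...
.##..
..#..
####.
.##..
.##..
.##..
..#..
..#..
..##.
..##.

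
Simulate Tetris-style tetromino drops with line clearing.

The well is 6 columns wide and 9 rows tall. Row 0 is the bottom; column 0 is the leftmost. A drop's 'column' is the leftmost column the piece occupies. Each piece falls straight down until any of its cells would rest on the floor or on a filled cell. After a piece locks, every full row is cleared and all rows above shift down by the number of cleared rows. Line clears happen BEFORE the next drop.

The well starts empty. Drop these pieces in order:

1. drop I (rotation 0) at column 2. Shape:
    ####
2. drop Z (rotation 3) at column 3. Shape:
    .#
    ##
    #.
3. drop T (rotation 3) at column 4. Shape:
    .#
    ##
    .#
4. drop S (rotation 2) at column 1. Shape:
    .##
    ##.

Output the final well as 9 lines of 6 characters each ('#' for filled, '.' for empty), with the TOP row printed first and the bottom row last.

Answer: ......
......
......
.....#
....##
..####
.####.
...#..
..####

Derivation:
Drop 1: I rot0 at col 2 lands with bottom-row=0; cleared 0 line(s) (total 0); column heights now [0 0 1 1 1 1], max=1
Drop 2: Z rot3 at col 3 lands with bottom-row=1; cleared 0 line(s) (total 0); column heights now [0 0 1 3 4 1], max=4
Drop 3: T rot3 at col 4 lands with bottom-row=3; cleared 0 line(s) (total 0); column heights now [0 0 1 3 5 6], max=6
Drop 4: S rot2 at col 1 lands with bottom-row=2; cleared 0 line(s) (total 0); column heights now [0 3 4 4 5 6], max=6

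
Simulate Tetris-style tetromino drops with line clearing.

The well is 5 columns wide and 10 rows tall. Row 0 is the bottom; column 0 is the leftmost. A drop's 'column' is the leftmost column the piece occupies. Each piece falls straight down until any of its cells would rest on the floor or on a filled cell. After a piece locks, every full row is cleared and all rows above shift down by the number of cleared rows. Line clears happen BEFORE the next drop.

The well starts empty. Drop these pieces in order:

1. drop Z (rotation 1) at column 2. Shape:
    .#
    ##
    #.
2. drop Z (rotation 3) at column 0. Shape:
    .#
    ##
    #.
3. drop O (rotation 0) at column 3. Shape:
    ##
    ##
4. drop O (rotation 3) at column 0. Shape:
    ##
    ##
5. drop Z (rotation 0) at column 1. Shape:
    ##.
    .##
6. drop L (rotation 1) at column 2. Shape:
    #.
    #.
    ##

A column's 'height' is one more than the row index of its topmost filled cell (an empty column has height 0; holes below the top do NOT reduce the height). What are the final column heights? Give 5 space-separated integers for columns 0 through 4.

Answer: 5 7 10 8 5

Derivation:
Drop 1: Z rot1 at col 2 lands with bottom-row=0; cleared 0 line(s) (total 0); column heights now [0 0 2 3 0], max=3
Drop 2: Z rot3 at col 0 lands with bottom-row=0; cleared 0 line(s) (total 0); column heights now [2 3 2 3 0], max=3
Drop 3: O rot0 at col 3 lands with bottom-row=3; cleared 0 line(s) (total 0); column heights now [2 3 2 5 5], max=5
Drop 4: O rot3 at col 0 lands with bottom-row=3; cleared 0 line(s) (total 0); column heights now [5 5 2 5 5], max=5
Drop 5: Z rot0 at col 1 lands with bottom-row=5; cleared 0 line(s) (total 0); column heights now [5 7 7 6 5], max=7
Drop 6: L rot1 at col 2 lands with bottom-row=7; cleared 0 line(s) (total 0); column heights now [5 7 10 8 5], max=10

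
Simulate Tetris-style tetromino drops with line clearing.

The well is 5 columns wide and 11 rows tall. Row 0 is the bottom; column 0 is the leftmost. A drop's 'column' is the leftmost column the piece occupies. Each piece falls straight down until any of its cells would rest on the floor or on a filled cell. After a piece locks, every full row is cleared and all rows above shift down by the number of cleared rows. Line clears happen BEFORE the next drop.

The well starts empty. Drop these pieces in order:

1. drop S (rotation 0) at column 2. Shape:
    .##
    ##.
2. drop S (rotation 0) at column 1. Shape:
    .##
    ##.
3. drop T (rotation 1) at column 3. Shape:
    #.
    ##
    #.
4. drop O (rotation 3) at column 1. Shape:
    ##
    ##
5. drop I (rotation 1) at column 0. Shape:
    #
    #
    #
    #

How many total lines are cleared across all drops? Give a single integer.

Drop 1: S rot0 at col 2 lands with bottom-row=0; cleared 0 line(s) (total 0); column heights now [0 0 1 2 2], max=2
Drop 2: S rot0 at col 1 lands with bottom-row=1; cleared 0 line(s) (total 0); column heights now [0 2 3 3 2], max=3
Drop 3: T rot1 at col 3 lands with bottom-row=3; cleared 0 line(s) (total 0); column heights now [0 2 3 6 5], max=6
Drop 4: O rot3 at col 1 lands with bottom-row=3; cleared 0 line(s) (total 0); column heights now [0 5 5 6 5], max=6
Drop 5: I rot1 at col 0 lands with bottom-row=0; cleared 1 line(s) (total 1); column heights now [3 4 4 5 4], max=5

Answer: 1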